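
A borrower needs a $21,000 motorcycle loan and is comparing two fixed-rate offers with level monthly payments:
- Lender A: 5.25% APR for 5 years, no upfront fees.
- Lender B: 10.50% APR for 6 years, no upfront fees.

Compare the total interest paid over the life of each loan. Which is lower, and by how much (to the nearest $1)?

Lender A: at 5.25% the monthly rate is 0.0043750, so the payment is 21,000 × 0.0043750 / (1 − 1.0043750^−60) = $398.71.
Total interest on Lender A = 60 × $398.71 − $21,000 = $2,922.60.
Lender B: at 10.50% the monthly rate is 0.0087500, so the payment is 21,000 × 0.0087500 / (1 − 1.0087500^−72) = $394.36.
Total interest on Lender B = 72 × $394.36 − $21,000 = $7,393.92.
Lender A is lower by $4,471.32.

Lender A by $4,471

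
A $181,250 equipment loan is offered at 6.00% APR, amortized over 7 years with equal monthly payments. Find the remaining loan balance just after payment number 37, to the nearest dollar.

With monthly rate i = 6%/12 = 0.0050000, the balance after k of n payments is P · [(1+i)^n − (1+i)^k] / [(1+i)^n − 1].
(1+0.0050000)^84 = 1.52036964 and (1+0.0050000)^37 = 1.20266393, so the balance is 181,250 × (1.52036964 − 1.20266393) / (1.52036964 − 1) = $110,660.11.

$110,660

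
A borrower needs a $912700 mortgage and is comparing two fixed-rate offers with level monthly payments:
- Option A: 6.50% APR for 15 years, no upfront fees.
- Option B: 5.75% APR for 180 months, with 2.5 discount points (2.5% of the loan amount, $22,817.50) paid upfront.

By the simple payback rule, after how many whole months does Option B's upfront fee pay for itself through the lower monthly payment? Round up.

Option A: at 6.50% the monthly rate is 0.0054167, so the payment is 912,700 × 0.0054167 / (1 − 1.0054167^−180) = $7,950.60.
Option B: monthly rate = 5.75%/12 = 0.0047917; payment = 912,700 × 0.0047917 / (1 − (1+0.0047917)^−180) = $7,579.15.
Monthly savings = $7,950.60 − $7,579.15 = $371.45.
Break-even = $22,817.50 / $371.45 = 61.43 → 62 months.

62 months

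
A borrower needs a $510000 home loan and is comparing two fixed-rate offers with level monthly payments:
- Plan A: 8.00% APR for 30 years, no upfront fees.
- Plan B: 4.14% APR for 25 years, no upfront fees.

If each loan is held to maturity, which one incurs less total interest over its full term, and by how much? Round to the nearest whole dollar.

Plan A: at 8.00% the monthly rate is 0.0066667, so the payment is 510,000 × 0.0066667 / (1 − 1.0066667^−360) = $3,742.20.
Total interest on Plan A = 360 × $3,742.20 − $510,000 = $837,192.00.
Plan B: at 4.14% the monthly rate is 0.0034500, so the payment is 510,000 × 0.0034500 / (1 − 1.0034500^−300) = $2,731.55.
Total interest on Plan B = 300 × $2,731.55 − $510,000 = $309,465.00.
Plan B is lower by $527,727.00.

Plan B by $527,727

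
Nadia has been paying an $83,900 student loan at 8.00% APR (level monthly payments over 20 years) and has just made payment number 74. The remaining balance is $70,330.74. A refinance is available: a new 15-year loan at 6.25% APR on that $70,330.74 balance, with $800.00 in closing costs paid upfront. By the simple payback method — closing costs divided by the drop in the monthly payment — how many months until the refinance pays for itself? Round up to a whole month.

Current payment = 83,900 × 8%/12 / (1 − (1+0.0066667)^−240) = $701.77.
Refinanced payment = 70,330.74 × 0.0052083 / (1 − (1+0.0052083)^−180) = $603.03.
Monthly savings = $701.77 − $603.03 = $98.74.
Break-even = $800.00 / $98.74 = 8.10 → 9 months.

9 months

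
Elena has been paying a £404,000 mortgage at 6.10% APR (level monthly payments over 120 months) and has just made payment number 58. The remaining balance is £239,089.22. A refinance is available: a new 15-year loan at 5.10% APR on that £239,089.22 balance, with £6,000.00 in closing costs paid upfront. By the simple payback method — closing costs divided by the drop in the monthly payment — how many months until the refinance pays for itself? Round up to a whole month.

3 months

Current payment = 404,000 × 6.1%/12 / (1 − (1+0.0050833)^−120) = £4,505.54.
Refinanced payment = 239,089.22 × 0.0042500 / (1 − (1+0.0042500)^−180) = £1,903.18.
Monthly savings = £4,505.54 − £1,903.18 = £2,602.36.
Break-even = £6,000.00 / £2,602.36 = 2.31 → 3 months.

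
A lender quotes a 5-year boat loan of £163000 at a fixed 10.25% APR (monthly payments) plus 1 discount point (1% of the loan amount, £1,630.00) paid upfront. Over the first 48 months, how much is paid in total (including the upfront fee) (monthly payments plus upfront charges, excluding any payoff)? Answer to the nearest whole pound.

At 10.25% the monthly rate is 0.0085417, so the payment is 163,000 × 0.0085417 / (1 − 1.0085417^−60) = £3,483.35.
Total outlay = 48 × £3,483.35 + £1,630.00 = £168,830.80.

£168,831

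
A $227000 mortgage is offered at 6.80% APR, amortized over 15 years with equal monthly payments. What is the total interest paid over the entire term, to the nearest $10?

Monthly rate = 6.8%/12 = 0.0056667; payment = 227,000 × 0.0056667 / (1 − (1+0.0056667)^−180) = $2,015.04.
Total paid = 180 × $2,015.04 = $362,707.20; interest = $362,707.20 − $227,000 = $135,707.20.

$135,710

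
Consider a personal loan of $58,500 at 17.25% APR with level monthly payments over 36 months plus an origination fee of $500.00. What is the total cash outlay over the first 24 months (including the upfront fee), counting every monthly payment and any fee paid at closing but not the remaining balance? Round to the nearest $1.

Monthly rate = 17.25%/12 = 0.0143750; payment = 58,500 × 0.0143750 / (1 − (1+0.0143750)^−36) = $2,092.97.
Total outlay = 24 × $2,092.97 + $500.00 = $50,731.28.

$50,731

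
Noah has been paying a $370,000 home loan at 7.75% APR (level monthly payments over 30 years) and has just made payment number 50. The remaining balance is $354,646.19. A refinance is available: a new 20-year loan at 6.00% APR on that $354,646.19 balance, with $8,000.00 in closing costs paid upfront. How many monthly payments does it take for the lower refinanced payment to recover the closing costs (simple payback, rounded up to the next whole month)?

73 months

Current payment = 370,000 × 7.75%/12 / (1 − (1+0.0064583)^−360) = $2,650.73.
Refinanced payment = 354,646.19 × 0.0050000 / (1 − (1+0.0050000)^−240) = $2,540.80.
Monthly savings = $2,650.73 − $2,540.80 = $109.93.
Break-even = $8,000.00 / $109.93 = 72.77 → 73 months.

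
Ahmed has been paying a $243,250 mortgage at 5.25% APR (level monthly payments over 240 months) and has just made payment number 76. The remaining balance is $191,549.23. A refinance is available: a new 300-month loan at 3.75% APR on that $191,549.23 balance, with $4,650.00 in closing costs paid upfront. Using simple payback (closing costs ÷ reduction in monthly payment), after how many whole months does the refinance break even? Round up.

Current payment = 243,250 × 5.25%/12 / (1 − (1+0.0043750)^−240) = $1,639.13.
Refinanced payment = 191,549.23 × 0.0031250 / (1 − (1+0.0031250)^−300) = $984.81.
Monthly savings = $1,639.13 − $984.81 = $654.32.
Break-even = $4,650.00 / $654.32 = 7.11 → 8 months.

8 months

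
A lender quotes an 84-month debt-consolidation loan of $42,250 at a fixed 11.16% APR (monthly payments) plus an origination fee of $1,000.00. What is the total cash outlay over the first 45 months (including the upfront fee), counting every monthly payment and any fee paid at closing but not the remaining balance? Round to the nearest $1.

Monthly rate = 11.16%/12 = 0.0093000; payment = 42,250 × 0.0093000 / (1 − (1+0.0093000)^−84) = $726.98.
Total outlay = 45 × $726.98 + $1,000.00 = $33,714.10.

$33,714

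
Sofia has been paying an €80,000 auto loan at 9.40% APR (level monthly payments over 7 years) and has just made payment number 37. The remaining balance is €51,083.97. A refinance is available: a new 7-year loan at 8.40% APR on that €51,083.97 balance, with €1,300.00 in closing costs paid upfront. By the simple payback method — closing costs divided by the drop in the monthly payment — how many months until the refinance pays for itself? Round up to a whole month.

3 months

Current payment = 80,000 × 9.4%/12 / (1 − (1+0.0078333)^−84) = €1,303.43.
Refinanced payment = 51,083.97 × 0.0070000 / (1 − (1+0.0070000)^−84) = €806.42.
Monthly savings = €1,303.43 − €806.42 = €497.01.
Break-even = €1,300.00 / €497.01 = 2.62 → 3 months.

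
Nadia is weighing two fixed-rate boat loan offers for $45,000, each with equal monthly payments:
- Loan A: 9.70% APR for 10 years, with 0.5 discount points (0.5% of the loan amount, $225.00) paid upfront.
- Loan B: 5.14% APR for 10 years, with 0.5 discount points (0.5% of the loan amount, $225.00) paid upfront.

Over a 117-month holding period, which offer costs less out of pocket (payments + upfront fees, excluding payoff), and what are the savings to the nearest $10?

Loan A: monthly rate = 9.7%/12 = 0.0080833; payment = 45,000 × 0.0080833 / (1 − (1+0.0080833)^−120) = $587.23.
Loan B: monthly rate = 5.14%/12 = 0.0042833; payment = 45,000 × 0.0042833 / (1 − (1+0.0042833)^−120) = $480.38.
Over 117 months: Loan A costs 117 × $587.23 + $225.00 = $68,930.91; Loan B costs 117 × $480.38 + $225.00 = $56,429.46.
Loan B is cheaper by $68,930.91 − $56,429.46 = $12,501.45.

Loan B by $12,500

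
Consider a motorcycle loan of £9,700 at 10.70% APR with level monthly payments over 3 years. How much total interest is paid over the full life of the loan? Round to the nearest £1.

£1,683

Monthly rate = 10.7%/12 = 0.0089167; payment = 9,700 × 0.0089167 / (1 − (1+0.0089167)^−36) = £316.19.
Total paid = 36 × £316.19 = £11,382.84; interest = £11,382.84 − £9,700 = £1,682.84.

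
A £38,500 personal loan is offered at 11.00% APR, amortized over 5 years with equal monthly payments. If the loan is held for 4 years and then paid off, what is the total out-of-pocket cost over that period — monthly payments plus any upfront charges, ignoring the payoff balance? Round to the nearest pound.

Monthly rate = 11%/12 = 0.0091667; payment = 38,500 × 0.0091667 / (1 − (1+0.0091667)^−60) = £837.08.
Total outlay = 48 × £837.08 = £40,179.84.

£40,180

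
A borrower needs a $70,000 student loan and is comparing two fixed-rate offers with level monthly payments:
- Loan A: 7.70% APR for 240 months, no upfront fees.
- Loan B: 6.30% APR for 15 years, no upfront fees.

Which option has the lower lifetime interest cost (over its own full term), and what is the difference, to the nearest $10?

Loan B by $29,020

Loan A: monthly rate = 7.7%/12 = 0.0064167; payment = 70,000 × 0.0064167 / (1 − (1+0.0064167)^−240) = $572.51.
Total interest on Loan A = 240 × $572.51 − $70,000 = $67,402.40.
Loan B: at 6.30% the monthly rate is 0.0052500, so the payment is 70,000 × 0.0052500 / (1 − 1.0052500^−180) = $602.11.
Total interest on Loan B = 180 × $602.11 − $70,000 = $38,379.80.
Loan B is lower by $29,022.60.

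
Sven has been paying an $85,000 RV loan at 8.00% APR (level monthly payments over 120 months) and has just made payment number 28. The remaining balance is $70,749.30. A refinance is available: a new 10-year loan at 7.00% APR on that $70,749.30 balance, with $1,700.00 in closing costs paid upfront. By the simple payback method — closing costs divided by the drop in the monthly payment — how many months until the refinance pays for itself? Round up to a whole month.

9 months

Current payment = 85,000 × 8%/12 / (1 − (1+0.0066667)^−120) = $1,031.28.
Refinanced payment = 70,749.30 × 0.0058333 / (1 − (1+0.0058333)^−120) = $821.46.
Monthly savings = $1,031.28 − $821.46 = $209.82.
Break-even = $1,700.00 / $209.82 = 8.10 → 9 months.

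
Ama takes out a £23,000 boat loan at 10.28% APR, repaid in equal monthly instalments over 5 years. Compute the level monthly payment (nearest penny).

£491.86

Monthly rate = 10.28%/12 = 0.0085667; payment = 23,000 × 0.0085667 / (1 − (1+0.0085667)^−60) = £491.86.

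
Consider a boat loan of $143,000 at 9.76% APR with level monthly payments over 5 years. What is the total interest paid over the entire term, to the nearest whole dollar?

$38,288

At 9.76% the monthly rate is 0.0081333, so the payment is 143,000 × 0.0081333 / (1 − 1.0081333^−60) = $3,021.47.
Total paid = 60 × $3,021.47 = $181,288.20; interest = $181,288.20 − $143,000 = $38,288.20.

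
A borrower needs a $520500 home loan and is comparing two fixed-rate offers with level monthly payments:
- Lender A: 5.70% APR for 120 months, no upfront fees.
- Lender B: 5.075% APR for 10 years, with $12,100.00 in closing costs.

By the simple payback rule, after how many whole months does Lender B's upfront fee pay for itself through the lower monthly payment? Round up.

Lender A: monthly rate = 5.7%/12 = 0.0047500; payment = 520,500 × 0.0047500 / (1 − (1+0.0047500)^−120) = $5,700.51.
Lender B: at 5.075% the monthly rate is 0.0042292, so the payment is 520,500 × 0.0042292 / (1 − 1.0042292^−120) = $5,539.81.
Monthly savings = $5,700.51 − $5,539.81 = $160.70.
Break-even = $12,100.00 / $160.70 = 75.30 → 76 months.

76 months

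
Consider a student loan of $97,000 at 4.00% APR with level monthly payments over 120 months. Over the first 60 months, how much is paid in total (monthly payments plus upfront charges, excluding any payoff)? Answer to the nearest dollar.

$58,925

At 4.00% the monthly rate is 0.0033333, so the payment is 97,000 × 0.0033333 / (1 − 1.0033333^−120) = $982.08.
Total outlay = 60 × $982.08 = $58,924.80.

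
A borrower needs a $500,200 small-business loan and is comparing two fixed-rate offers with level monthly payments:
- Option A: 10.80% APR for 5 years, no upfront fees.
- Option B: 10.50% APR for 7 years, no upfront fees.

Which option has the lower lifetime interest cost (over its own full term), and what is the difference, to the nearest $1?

Option A: at 10.80% the monthly rate is 0.0090000, so the payment is 500,200 × 0.0090000 / (1 − 1.0090000^−60) = $10,825.74.
Total interest on Option A = 60 × $10,825.74 − $500,200 = $149,344.40.
Option B: at 10.50% the monthly rate is 0.0087500, so the payment is 500,200 × 0.0087500 / (1 − 1.0087500^−84) = $8,433.71.
Total interest on Option B = 84 × $8,433.71 − $500,200 = $208,231.64.
Option A is lower by $58,887.24.

Option A by $58,887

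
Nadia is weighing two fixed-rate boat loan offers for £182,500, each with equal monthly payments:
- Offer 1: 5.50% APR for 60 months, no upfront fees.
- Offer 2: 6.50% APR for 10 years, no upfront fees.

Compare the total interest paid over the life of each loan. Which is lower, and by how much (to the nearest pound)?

Offer 1 by £39,512

Offer 1: monthly rate = 5.5%/12 = 0.0045833; payment = 182,500 × 0.0045833 / (1 − (1+0.0045833)^−60) = £3,485.96.
Total interest on Offer 1 = 60 × £3,485.96 − £182,500 = £26,657.60.
Offer 2: monthly rate = 6.5%/12 = 0.0054167; payment = 182,500 × 0.0054167 / (1 − (1+0.0054167)^−120) = £2,072.25.
Total interest on Offer 2 = 120 × £2,072.25 − £182,500 = £66,170.00.
Offer 1 is lower by £39,512.40.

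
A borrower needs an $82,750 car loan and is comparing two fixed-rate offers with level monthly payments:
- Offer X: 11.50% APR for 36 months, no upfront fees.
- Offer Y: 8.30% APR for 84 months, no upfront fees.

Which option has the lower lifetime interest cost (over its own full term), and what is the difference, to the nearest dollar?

Offer X: monthly rate = 11.5%/12 = 0.0095833; payment = 82,750 × 0.0095833 / (1 − (1+0.0095833)^−36) = $2,728.76.
Total interest on Offer X = 36 × $2,728.76 − $82,750 = $15,485.36.
Offer Y: monthly rate = 8.3%/12 = 0.0069167; payment = 82,750 × 0.0069167 / (1 − (1+0.0069167)^−84) = $1,302.16.
Total interest on Offer Y = 84 × $1,302.16 − $82,750 = $26,631.44.
Offer X is lower by $11,146.08.

Offer X by $11,146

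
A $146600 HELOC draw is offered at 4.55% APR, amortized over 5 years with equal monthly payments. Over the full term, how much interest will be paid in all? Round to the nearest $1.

$17,584

At 4.55% the monthly rate is 0.0037917, so the payment is 146,600 × 0.0037917 / (1 − 1.0037917^−60) = $2,736.40.
Total paid = 60 × $2,736.40 = $164,184.00; interest = $164,184.00 − $146,600 = $17,584.00.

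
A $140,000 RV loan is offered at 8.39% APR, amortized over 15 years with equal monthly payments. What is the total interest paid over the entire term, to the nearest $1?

Monthly rate = 8.39%/12 = 0.0069917; payment = 140,000 × 0.0069917 / (1 − (1+0.0069917)^−180) = $1,369.62.
Total paid = 180 × $1,369.62 = $246,531.60; interest = $246,531.60 − $140,000 = $106,531.60.

$106,532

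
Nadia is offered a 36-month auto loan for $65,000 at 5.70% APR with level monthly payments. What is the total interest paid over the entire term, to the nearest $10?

At 5.70% the monthly rate is 0.0047500, so the payment is 65,000 × 0.0047500 / (1 − 1.0047500^−36) = $1,968.60.
Total paid = 36 × $1,968.60 = $70,869.60; interest = $70,869.60 − $65,000 = $5,869.60.

$5,870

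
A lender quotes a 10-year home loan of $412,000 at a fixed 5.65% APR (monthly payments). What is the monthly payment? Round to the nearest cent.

At 5.65% the monthly rate is 0.0047083, so the payment is 412,000 × 0.0047083 / (1 − 1.0047083^−120) = $4,501.97.

$4,501.97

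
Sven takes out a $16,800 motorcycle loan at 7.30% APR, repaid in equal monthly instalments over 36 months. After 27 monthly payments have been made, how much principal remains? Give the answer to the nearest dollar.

$4,550

With monthly rate i = 7.3%/12 = 0.0060833, the balance after k of n payments is P · [(1+i)^n − (1+i)^k] / [(1+i)^n − 1].
(1+0.0060833)^36 = 1.24400568 and (1+0.0060833)^27 = 1.17792265, so the balance is 16,800 × (1.24400568 − 1.17792265) / (1.24400568 − 1) = $4,549.87.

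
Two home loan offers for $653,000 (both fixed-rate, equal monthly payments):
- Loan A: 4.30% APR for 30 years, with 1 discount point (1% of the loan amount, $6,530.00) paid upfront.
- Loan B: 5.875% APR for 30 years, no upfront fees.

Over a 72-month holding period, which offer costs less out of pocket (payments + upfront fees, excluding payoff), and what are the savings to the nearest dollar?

Loan A: monthly rate = 4.3%/12 = 0.0035833; payment = 653,000 × 0.0035833 / (1 − (1+0.0035833)^−360) = $3,231.51.
Loan B: at 5.875% the monthly rate is 0.0048958, so the payment is 653,000 × 0.0048958 / (1 − 1.0048958^−360) = $3,862.74.
Over 72 months: Loan A costs 72 × $3,231.51 + $6,530.00 = $239,198.72; Loan B costs 72 × $3,862.74 = $278,117.28.
Loan A is cheaper by $278,117.28 − $239,198.72 = $38,918.56.

Loan A by $38,919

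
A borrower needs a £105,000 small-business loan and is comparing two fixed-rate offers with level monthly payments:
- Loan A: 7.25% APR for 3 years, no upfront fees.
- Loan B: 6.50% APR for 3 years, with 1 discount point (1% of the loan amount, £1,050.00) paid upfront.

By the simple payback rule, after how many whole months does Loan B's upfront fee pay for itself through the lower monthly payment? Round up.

30 months

Loan A: at 7.25% the monthly rate is 0.0060417, so the payment is 105,000 × 0.0060417 / (1 − 1.0060417^−36) = £3,254.11.
Loan B: at 6.50% the monthly rate is 0.0054167, so the payment is 105,000 × 0.0054167 / (1 − 1.0054167^−36) = £3,218.15.
Monthly savings = £3,254.11 − £3,218.15 = £35.96.
Break-even = £1,050.00 / £35.96 = 29.20 → 30 months.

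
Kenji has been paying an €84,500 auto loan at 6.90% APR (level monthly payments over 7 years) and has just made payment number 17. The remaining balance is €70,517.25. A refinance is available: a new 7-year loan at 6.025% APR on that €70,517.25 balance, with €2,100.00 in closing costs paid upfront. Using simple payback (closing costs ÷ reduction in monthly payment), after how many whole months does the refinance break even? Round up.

9 months

Current payment = 84,500 × 6.9%/12 / (1 − (1+0.0057500)^−84) = €1,271.20.
Refinanced payment = 70,517.25 × 0.0050208 / (1 − (1+0.0050208)^−84) = €1,031.00.
Monthly savings = €1,271.20 − €1,031.00 = €240.20.
Break-even = €2,100.00 / €240.20 = 8.74 → 9 months.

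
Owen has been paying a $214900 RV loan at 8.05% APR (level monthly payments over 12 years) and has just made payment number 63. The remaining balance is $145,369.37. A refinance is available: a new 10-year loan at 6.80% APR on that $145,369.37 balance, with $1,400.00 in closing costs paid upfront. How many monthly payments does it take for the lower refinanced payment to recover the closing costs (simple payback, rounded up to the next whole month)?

Current payment = 214,900 × 8.05%/12 / (1 − (1+0.0067083)^−144) = $2,332.09.
Refinanced payment = 145,369.37 × 0.0056667 / (1 − (1+0.0056667)^−120) = $1,672.92.
Monthly savings = $2,332.09 − $1,672.92 = $659.17.
Break-even = $1,400.00 / $659.17 = 2.12 → 3 months.

3 months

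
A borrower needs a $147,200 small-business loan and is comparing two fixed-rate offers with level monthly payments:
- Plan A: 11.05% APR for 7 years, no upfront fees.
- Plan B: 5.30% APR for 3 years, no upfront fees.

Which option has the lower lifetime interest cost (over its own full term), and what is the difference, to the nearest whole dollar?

Plan B by $52,504

Plan A: monthly rate = 11.05%/12 = 0.0092083; payment = 147,200 × 0.0092083 / (1 − (1+0.0092083)^−84) = $2,524.29.
Total interest on Plan A = 84 × $2,524.29 − $147,200 = $64,840.36.
Plan B: at 5.30% the monthly rate is 0.0044167, so the payment is 147,200 × 0.0044167 / (1 − 1.0044167^−36) = $4,431.57.
Total interest on Plan B = 36 × $4,431.57 − $147,200 = $12,336.52.
Plan B is lower by $52,503.84.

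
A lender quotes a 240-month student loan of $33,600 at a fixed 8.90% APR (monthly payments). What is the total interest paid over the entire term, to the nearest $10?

$38,440

Monthly rate = 8.9%/12 = 0.0074167; payment = 33,600 × 0.0074167 / (1 − (1+0.0074167)^−240) = $300.15.
Total paid = 240 × $300.15 = $72,036.00; interest = $72,036.00 − $33,600 = $38,436.00.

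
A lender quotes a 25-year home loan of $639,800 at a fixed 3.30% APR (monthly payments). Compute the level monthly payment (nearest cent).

At 3.30% the monthly rate is 0.0027500, so the payment is 639,800 × 0.0027500 / (1 − 1.0027500^−300) = $3,134.77.

$3,134.77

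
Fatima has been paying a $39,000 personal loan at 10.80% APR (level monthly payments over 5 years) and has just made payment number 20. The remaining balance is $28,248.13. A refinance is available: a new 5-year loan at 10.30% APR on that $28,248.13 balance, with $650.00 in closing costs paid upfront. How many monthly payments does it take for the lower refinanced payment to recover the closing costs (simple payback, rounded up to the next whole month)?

3 months

Current payment = 39,000 × 10.8%/12 / (1 − (1+0.0090000)^−60) = $844.07.
Refinanced payment = 28,248.13 × 0.0085833 / (1 − (1+0.0085833)^−60) = $604.37.
Monthly savings = $844.07 − $604.37 = $239.70.
Break-even = $650.00 / $239.70 = 2.71 → 3 months.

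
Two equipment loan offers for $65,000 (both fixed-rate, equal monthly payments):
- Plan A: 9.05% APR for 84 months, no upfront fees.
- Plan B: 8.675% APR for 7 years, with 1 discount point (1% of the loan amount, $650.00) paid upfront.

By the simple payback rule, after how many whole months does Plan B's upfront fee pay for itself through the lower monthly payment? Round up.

53 months

Plan A: monthly rate = 9.05%/12 = 0.0075417; payment = 65,000 × 0.0075417 / (1 − (1+0.0075417)^−84) = $1,047.44.
Plan B: at 8.675% the monthly rate is 0.0072292, so the payment is 65,000 × 0.0072292 / (1 − 1.0072292^−84) = $1,035.10.
Monthly savings = $1,047.44 − $1,035.10 = $12.34.
Break-even = $650.00 / $12.34 = 52.67 → 53 months.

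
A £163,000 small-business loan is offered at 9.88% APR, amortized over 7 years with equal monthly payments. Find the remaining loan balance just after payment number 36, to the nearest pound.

With monthly rate i = 9.88%/12 = 0.0082333, the balance after k of n payments is P · [(1+i)^n − (1+i)^k] / [(1+i)^n − 1].
(1+0.0082333)^84 = 1.99126167 and (1+0.0082333)^36 = 1.34337684, so the balance is 163,000 × (1.99126167 − 1.34337684) / (1.99126167 − 1) = £106,536.18.

£106,536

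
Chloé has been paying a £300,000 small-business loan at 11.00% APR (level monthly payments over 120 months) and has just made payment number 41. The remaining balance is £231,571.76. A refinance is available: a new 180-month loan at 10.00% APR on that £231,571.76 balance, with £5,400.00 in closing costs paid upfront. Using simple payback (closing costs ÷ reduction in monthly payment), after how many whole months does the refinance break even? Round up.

4 months

Current payment = 300,000 × 11%/12 / (1 − (1+0.0091667)^−120) = £4,132.50.
Refinanced payment = 231,571.76 × 0.0083333 / (1 − (1+0.0083333)^−180) = £2,488.48.
Monthly savings = £4,132.50 − £2,488.48 = £1,644.02.
Break-even = £5,400.00 / £1,644.02 = 3.28 → 4 months.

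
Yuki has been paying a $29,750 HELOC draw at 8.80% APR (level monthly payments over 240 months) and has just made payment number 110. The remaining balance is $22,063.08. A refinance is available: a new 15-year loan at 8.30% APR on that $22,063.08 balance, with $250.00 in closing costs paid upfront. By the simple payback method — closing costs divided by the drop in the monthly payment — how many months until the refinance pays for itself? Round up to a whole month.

Current payment = 29,750 × 8.8%/12 / (1 − (1+0.0073333)^−240) = $263.85.
Refinanced payment = 22,063.08 × 0.0069167 / (1 − (1+0.0069167)^−180) = $214.69.
Monthly savings = $263.85 − $214.69 = $49.16.
Break-even = $250.00 / $49.16 = 5.09 → 6 months.

6 months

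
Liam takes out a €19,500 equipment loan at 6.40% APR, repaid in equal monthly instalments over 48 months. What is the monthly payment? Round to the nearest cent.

€461.54

Monthly rate = 6.4%/12 = 0.0053333; payment = 19,500 × 0.0053333 / (1 − (1+0.0053333)^−48) = €461.54.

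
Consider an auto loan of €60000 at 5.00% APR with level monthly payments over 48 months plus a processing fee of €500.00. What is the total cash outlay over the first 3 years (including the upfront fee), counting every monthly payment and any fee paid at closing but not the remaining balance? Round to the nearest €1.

€50,243

At 5.00% the monthly rate is 0.0041667, so the payment is 60,000 × 0.0041667 / (1 − 1.0041667^−48) = €1,381.76.
Total outlay = 36 × €1,381.76 + €500.00 = €50,243.36.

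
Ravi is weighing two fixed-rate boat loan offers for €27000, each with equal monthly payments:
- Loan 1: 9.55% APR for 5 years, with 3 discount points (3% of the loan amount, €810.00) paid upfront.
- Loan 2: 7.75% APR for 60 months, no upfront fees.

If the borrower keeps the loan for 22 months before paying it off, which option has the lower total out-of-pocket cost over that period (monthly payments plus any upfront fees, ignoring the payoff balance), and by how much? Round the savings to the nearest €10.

Loan 1: at 9.55% the monthly rate is 0.0079583, so the payment is 27,000 × 0.0079583 / (1 − 1.0079583^−60) = €567.71.
Loan 2: monthly rate = 7.75%/12 = 0.0064583; payment = 27,000 × 0.0064583 / (1 − (1+0.0064583)^−60) = €544.24.
Over 22 months: Loan 1 costs 22 × €567.71 + €810.00 = €13,299.62; Loan 2 costs 22 × €544.24 = €11,973.28.
Loan 2 is cheaper by €13,299.62 − €11,973.28 = €1,326.34.

Loan 2 by €1,330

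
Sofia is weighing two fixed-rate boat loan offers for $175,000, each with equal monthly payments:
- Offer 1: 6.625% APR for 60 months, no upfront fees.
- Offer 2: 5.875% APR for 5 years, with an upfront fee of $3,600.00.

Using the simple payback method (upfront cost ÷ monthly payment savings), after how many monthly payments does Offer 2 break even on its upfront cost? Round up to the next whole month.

Offer 1: monthly rate = 6.625%/12 = 0.0055208; payment = 175,000 × 0.0055208 / (1 − (1+0.0055208)^−60) = $3,434.33.
Offer 2: at 5.875% the monthly rate is 0.0048958, so the payment is 175,000 × 0.0048958 / (1 − 1.0048958^−60) = $3,373.08.
Monthly savings = $3,434.33 − $3,373.08 = $61.25.
Break-even = $3,600.00 / $61.25 = 58.78 → 59 months.

59 months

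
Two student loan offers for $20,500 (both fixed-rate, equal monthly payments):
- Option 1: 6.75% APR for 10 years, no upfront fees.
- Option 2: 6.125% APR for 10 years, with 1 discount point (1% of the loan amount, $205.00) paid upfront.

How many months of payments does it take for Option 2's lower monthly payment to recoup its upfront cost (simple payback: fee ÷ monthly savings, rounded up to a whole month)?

Option 1: at 6.75% the monthly rate is 0.0056250, so the payment is 20,500 × 0.0056250 / (1 − 1.0056250^−120) = $235.39.
Option 2: monthly rate = 6.125%/12 = 0.0051042; payment = 20,500 × 0.0051042 / (1 − (1+0.0051042)^−120) = $228.88.
Monthly savings = $235.39 − $228.88 = $6.51.
Break-even = $205.00 / $6.51 = 31.49 → 32 months.

32 months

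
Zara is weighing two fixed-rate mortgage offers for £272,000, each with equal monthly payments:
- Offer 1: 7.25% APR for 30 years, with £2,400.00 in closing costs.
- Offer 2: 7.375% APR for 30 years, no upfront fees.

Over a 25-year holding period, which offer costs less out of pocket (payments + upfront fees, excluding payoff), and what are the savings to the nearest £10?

Offer 1: at 7.25% the monthly rate is 0.0060417, so the payment is 272,000 × 0.0060417 / (1 − 1.0060417^−360) = £1,855.52.
Offer 2: at 7.375% the monthly rate is 0.0061458, so the payment is 272,000 × 0.0061458 / (1 − 1.0061458^−360) = £1,878.64.
Over 300 months: Offer 1 costs 300 × £1,855.52 + £2,400.00 = £559,056.00; Offer 2 costs 300 × £1,878.64 = £563,592.00.
Offer 1 is cheaper by £563,592.00 − £559,056.00 = £4,536.00.

Offer 1 by £4,540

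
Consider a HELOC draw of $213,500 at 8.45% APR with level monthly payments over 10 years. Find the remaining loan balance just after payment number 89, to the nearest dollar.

With monthly rate i = 8.45%/12 = 0.0070417, the balance after k of n payments is P · [(1+i)^n − (1+i)^k] / [(1+i)^n − 1].
(1+0.0070417)^120 = 2.32109438 and (1+0.0070417)^89 = 1.86733467, so the balance is 213,500 × (2.32109438 − 1.86733467) / (2.32109438 − 1) = $73,331.40.

$73,331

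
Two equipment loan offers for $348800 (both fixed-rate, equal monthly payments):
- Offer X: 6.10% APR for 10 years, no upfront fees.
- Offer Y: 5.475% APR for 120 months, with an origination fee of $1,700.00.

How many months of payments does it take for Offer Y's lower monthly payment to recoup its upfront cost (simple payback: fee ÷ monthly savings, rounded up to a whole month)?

16 months

Offer X: at 6.10% the monthly rate is 0.0050833, so the payment is 348,800 × 0.0050833 / (1 − 1.0050833^−120) = $3,889.93.
Offer Y: at 5.475% the monthly rate is 0.0045625, so the payment is 348,800 × 0.0045625 / (1 − 1.0045625^−120) = $3,781.08.
Monthly savings = $3,889.93 − $3,781.08 = $108.85.
Break-even = $1,700.00 / $108.85 = 15.62 → 16 months.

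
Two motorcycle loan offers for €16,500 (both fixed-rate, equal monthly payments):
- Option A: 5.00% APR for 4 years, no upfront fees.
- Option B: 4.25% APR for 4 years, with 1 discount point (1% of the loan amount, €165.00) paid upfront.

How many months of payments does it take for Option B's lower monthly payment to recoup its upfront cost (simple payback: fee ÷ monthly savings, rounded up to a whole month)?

30 months

Option A: at 5.00% the monthly rate is 0.0041667, so the payment is 16,500 × 0.0041667 / (1 − 1.0041667^−48) = €379.98.
Option B: at 4.25% the monthly rate is 0.0035417, so the payment is 16,500 × 0.0035417 / (1 − 1.0035417^−48) = €374.40.
Monthly savings = €379.98 − €374.40 = €5.58.
Break-even = €165.00 / €5.58 = 29.57 → 30 months.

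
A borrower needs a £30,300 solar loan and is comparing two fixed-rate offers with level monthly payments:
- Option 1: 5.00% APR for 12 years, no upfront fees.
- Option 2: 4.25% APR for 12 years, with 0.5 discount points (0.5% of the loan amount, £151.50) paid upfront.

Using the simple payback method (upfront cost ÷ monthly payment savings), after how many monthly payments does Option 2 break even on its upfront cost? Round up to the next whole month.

Option 1: at 5.00% the monthly rate is 0.0041667, so the payment is 30,300 × 0.0041667 / (1 − 1.0041667^−144) = £280.24.
Option 2: at 4.25% the monthly rate is 0.0035417, so the payment is 30,300 × 0.0035417 / (1 − 1.0035417^−144) = £268.98.
Monthly savings = £280.24 − £268.98 = £11.26.
Break-even = £151.50 / £11.26 = 13.45 → 14 months.

14 months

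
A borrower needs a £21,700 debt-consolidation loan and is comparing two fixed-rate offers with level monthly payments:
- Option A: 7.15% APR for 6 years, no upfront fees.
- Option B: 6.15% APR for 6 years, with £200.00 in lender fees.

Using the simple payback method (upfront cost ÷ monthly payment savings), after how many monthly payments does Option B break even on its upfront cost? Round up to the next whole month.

Option A: at 7.15% the monthly rate is 0.0059583, so the payment is 21,700 × 0.0059583 / (1 − 1.0059583^−72) = £371.53.
Option B: at 6.15% the monthly rate is 0.0051250, so the payment is 21,700 × 0.0051250 / (1 − 1.0051250^−72) = £361.17.
Monthly savings = £371.53 − £361.17 = £10.36.
Break-even = £200.00 / £10.36 = 19.31 → 20 months.

20 months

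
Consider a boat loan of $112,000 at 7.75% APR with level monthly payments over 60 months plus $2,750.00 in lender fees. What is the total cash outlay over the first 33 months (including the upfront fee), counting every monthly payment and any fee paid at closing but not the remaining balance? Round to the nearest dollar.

At 7.75% the monthly rate is 0.0064583, so the payment is 112,000 × 0.0064583 / (1 − 1.0064583^−60) = $2,257.58.
Total outlay = 33 × $2,257.58 + $2,750.00 = $77,250.14.

$77,250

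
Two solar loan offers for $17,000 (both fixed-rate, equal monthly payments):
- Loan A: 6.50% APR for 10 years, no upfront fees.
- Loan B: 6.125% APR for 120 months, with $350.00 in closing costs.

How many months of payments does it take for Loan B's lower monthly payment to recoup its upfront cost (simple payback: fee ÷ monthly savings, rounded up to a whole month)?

109 months

Loan A: monthly rate = 6.5%/12 = 0.0054167; payment = 17,000 × 0.0054167 / (1 − (1+0.0054167)^−120) = $193.03.
Loan B: monthly rate = 6.125%/12 = 0.0051042; payment = 17,000 × 0.0051042 / (1 − (1+0.0051042)^−120) = $189.80.
Monthly savings = $193.03 − $189.80 = $3.23.
Break-even = $350.00 / $3.23 = 108.36 → 109 months.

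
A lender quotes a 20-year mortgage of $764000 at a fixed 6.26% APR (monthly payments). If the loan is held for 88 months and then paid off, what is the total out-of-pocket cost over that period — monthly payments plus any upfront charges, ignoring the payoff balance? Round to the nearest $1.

At 6.26% the monthly rate is 0.0052167, so the payment is 764,000 × 0.0052167 / (1 − 1.0052167^−240) = $5,588.75.
Total outlay = 88 × $5,588.75 = $491,810.00.

$491,810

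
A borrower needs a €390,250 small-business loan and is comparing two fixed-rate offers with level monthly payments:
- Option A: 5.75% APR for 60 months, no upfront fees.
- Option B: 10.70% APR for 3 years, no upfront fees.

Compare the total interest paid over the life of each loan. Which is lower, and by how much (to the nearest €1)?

Option A: monthly rate = 5.75%/12 = 0.0047917; payment = 390,250 × 0.0047917 / (1 − (1+0.0047917)^−60) = €7,499.34.
Total interest on Option A = 60 × €7,499.34 − €390,250 = €59,710.40.
Option B: monthly rate = 10.7%/12 = 0.0089167; payment = 390,250 × 0.0089167 / (1 − (1+0.0089167)^−36) = €12,720.91.
Total interest on Option B = 36 × €12,720.91 − €390,250 = €67,702.76.
Option A is lower by €7,992.36.

Option A by €7,992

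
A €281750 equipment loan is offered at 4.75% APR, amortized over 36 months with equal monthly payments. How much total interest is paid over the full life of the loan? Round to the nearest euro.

At 4.75% the monthly rate is 0.0039583, so the payment is 281,750 × 0.0039583 / (1 − 1.0039583^−36) = €8,412.71.
Total paid = 36 × €8,412.71 = €302,857.56; interest = €302,857.56 − €281,750 = €21,107.56.

€21,108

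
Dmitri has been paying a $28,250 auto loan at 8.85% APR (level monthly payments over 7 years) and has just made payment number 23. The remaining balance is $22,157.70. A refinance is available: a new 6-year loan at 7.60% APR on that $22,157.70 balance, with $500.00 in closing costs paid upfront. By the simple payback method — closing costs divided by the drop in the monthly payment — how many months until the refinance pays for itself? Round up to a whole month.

Current payment = 28,250 × 8.85%/12 / (1 − (1+0.0073750)^−84) = $452.37.
Refinanced payment = 22,157.70 × 0.0063333 / (1 − (1+0.0063333)^−72) = $384.18.
Monthly savings = $452.37 − $384.18 = $68.19.
Break-even = $500.00 / $68.19 = 7.33 → 8 months.

8 months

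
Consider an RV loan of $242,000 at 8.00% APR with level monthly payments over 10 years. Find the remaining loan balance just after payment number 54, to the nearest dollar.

$156,359

With monthly rate i = 8%/12 = 0.0066667, the balance after k of n payments is P · [(1+i)^n − (1+i)^k] / [(1+i)^n − 1].
(1+0.0066667)^120 = 2.21964023 and (1+0.0066667)^54 = 1.43161805, so the balance is 242,000 × (2.21964023 − 1.43161805) / (2.21964023 − 1) = $156,358.71.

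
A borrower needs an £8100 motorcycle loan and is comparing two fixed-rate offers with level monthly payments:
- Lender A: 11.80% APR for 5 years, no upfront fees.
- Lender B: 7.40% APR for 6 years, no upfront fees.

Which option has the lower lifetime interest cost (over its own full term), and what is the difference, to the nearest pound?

Lender B by £706

Lender A: at 11.80% the monthly rate is 0.0098333, so the payment is 8,100 × 0.0098333 / (1 − 1.0098333^−60) = £179.36.
Total interest on Lender A = 60 × £179.36 − £8,100 = £2,661.60.
Lender B: monthly rate = 7.4%/12 = 0.0061667; payment = 8,100 × 0.0061667 / (1 − (1+0.0061667)^−72) = £139.66.
Total interest on Lender B = 72 × £139.66 − £8,100 = £1,955.52.
Lender B is lower by £706.08.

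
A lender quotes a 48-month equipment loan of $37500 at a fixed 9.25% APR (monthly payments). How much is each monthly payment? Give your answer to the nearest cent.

$937.65

Monthly rate = 9.25%/12 = 0.0077083; payment = 37,500 × 0.0077083 / (1 − (1+0.0077083)^−48) = $937.65.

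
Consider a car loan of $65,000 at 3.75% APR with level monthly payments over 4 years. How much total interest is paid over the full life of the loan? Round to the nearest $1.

At 3.75% the monthly rate is 0.0031250, so the payment is 65,000 × 0.0031250 / (1 − 1.0031250^−48) = $1,460.38.
Total paid = 48 × $1,460.38 = $70,098.24; interest = $70,098.24 − $65,000 = $5,098.24.

$5,098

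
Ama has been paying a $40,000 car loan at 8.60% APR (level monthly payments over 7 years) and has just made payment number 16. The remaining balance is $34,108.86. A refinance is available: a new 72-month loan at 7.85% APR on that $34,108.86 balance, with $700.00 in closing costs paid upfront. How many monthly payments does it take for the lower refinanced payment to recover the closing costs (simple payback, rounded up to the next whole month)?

18 months

Current payment = 40,000 × 8.6%/12 / (1 − (1+0.0071667)^−84) = $635.47.
Refinanced payment = 34,108.86 × 0.0065417 / (1 − (1+0.0065417)^−72) = $595.54.
Monthly savings = $635.47 − $595.54 = $39.93.
Break-even = $700.00 / $39.93 = 17.53 → 18 months.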